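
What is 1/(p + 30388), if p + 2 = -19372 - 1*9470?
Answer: 1/1544 ≈ 0.00064767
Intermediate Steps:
p = -28844 (p = -2 + (-19372 - 1*9470) = -2 + (-19372 - 9470) = -2 - 28842 = -28844)
1/(p + 30388) = 1/(-28844 + 30388) = 1/1544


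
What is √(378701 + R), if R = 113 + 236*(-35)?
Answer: √370554 ≈ 608.73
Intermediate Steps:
R = -8147 (R = 113 - 8260 = -8147)
√(378701 + R) = √(378701 - 8147) = √370554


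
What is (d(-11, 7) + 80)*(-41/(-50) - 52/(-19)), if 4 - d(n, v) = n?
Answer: 3379/10 ≈ 337.90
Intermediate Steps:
d(n, v) = 4 - n
(d(-11, 7) + 80)*(-41/(-50) - 52/(-19)) = ((4 - 1*(-11)) + 80)*(-41/(-50) - 52/(-19)) = ((4 + 11) + 80)*(-41*(-1/50) - 52*(-1/19)) = (15 + 80)*(41/50 + 52/19) = 95*(3379/950) = 3379/10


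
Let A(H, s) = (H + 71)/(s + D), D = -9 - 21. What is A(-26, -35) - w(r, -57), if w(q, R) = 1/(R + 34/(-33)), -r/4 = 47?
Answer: -16806/24895 ≈ -0.67508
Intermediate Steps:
r = -188 (r = -4*47 = -188)
w(q, R) = 1/(-34/33 + R) (w(q, R) = 1/(R + 34*(-1/33)) = 1/(R - 34/33) = 1/(-34/33 + R))
D = -30
A(H, s) = (71 + H)/(-30 + s) (A(H, s) = (H + 71)/(s - 30) = (71 + H)/(-30 + s))
A(-26, -35) - w(r, -57) = (71 - 26)/(-30 - 35) - 33/(-34 + 33*(-57)) = 45/(-65) - 33/(-34 - 1881) = -1/65*45 - 33/(-1915) = -9/13 - 33*(-1)/1915 = -9/13 - 1*(-33/1915) = -9/13 + 33/1915 = -16806/24895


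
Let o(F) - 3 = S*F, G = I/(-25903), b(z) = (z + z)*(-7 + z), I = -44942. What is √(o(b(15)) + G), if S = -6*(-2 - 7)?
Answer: √8698888729493/25903 ≈ 113.86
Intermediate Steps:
S = 54 (S = -6*(-9) = 54)
b(z) = 2*z*(-7 + z) (b(z) = (2*z)*(-7 + z) = 2*z*(-7 + z))
G = 44942/25903 (G = -44942/(-25903) = -44942*(-1/25903) = 44942/25903 ≈ 1.7350)
o(F) = 3 + 54*F
√(o(b(15)) + G) = √((3 + 54*(2*15*(-7 + 15))) + 44942/25903) = √((3 + 54*(2*15*8)) + 44942/25903) = √((3 + 54*240) + 44942/25903) = √((3 + 12960) + 44942/25903) = √(12963 + 44942/25903) = √(335825531/25903) = √8698888729493/25903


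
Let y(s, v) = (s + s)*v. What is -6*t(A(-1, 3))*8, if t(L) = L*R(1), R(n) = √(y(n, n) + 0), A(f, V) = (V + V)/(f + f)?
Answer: 144*√2 ≈ 203.65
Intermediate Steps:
y(s, v) = 2*s*v (y(s, v) = (2*s)*v = 2*s*v)
A(f, V) = V/f (A(f, V) = (2*V)/((2*f)) = (2*V)*(1/(2*f)) = V/f)
R(n) = √2*√(n²) (R(n) = √(2*n*n + 0) = √(2*n² + 0) = √(2*n²) = √2*√(n²))
t(L) = L*√2 (t(L) = L*(√2*√(1²)) = L*(√2*√1) = L*(√2*1) = L*√2)
-6*t(A(-1, 3))*8 = -6*3/(-1)*√2*8 = -6*3*(-1)*√2*8 = -(-18)*√2*8 = (18*√2)*8 = 144*√2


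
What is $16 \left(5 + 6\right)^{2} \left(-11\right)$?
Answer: $-21296$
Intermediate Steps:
$16 \left(5 + 6\right)^{2} \left(-11\right) = 16 \cdot 11^{2} \left(-11\right) = 16 \cdot 121 \left(-11\right) = 1936 \left(-11\right) = -21296$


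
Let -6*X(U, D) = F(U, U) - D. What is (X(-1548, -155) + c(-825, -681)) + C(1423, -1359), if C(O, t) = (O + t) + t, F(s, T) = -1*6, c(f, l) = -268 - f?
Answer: -4577/6 ≈ -762.83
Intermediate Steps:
F(s, T) = -6
C(O, t) = O + 2*t
X(U, D) = 1 + D/6 (X(U, D) = -(-6 - D)/6 = 1 + D/6)
(X(-1548, -155) + c(-825, -681)) + C(1423, -1359) = ((1 + (1/6)*(-155)) + (-268 - 1*(-825))) + (1423 + 2*(-1359)) = ((1 - 155/6) + (-268 + 825)) + (1423 - 2718) = (-149/6 + 557) - 1295 = 3193/6 - 1295 = -4577/6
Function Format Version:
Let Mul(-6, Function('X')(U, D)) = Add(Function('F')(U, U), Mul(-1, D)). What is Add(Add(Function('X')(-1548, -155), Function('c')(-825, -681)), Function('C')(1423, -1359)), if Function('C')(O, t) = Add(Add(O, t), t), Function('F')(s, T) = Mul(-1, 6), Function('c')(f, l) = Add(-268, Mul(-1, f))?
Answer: Rational(-4577, 6) ≈ -762.83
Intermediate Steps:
Function('F')(s, T) = -6
Function('C')(O, t) = Add(O, Mul(2, t))
Function('X')(U, D) = Add(1, Mul(Rational(1, 6), D)) (Function('X')(U, D) = Mul(Rational(-1, 6), Add(-6, Mul(-1, D))) = Add(1, Mul(Rational(1, 6), D)))
Add(Add(Function('X')(-1548, -155), Function('c')(-825, -681)), Function('C')(1423, -1359)) = Add(Add(Add(1, Mul(Rational(1, 6), -155)), Add(-268, Mul(-1, -825))), Add(1423, Mul(2, -1359))) = Add(Add(Add(1, Rational(-155, 6)), Add(-268, 825)), Add(1423, -2718)) = Add(Add(Rational(-149, 6), 557), -1295) = Add(Rational(3193, 6), -1295) = Rational(-4577, 6)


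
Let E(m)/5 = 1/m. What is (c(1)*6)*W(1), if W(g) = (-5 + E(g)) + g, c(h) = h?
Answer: 6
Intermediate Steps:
E(m) = 5/m
W(g) = -5 + g + 5/g (W(g) = (-5 + 5/g) + g = -5 + g + 5/g)
(c(1)*6)*W(1) = (1*6)*(-5 + 1 + 5/1) = 6*(-5 + 1 + 5*1) = 6*(-5 + 1 + 5) = 6*1 = 6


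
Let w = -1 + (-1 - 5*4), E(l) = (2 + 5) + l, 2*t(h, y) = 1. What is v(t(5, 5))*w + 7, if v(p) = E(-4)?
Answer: -59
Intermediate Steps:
t(h, y) = ½ (t(h, y) = (½)*1 = ½)
E(l) = 7 + l
v(p) = 3 (v(p) = 7 - 4 = 3)
w = -22 (w = -1 + (-1 - 20) = -1 - 21 = -22)
v(t(5, 5))*w + 7 = 3*(-22) + 7 = -66 + 7 = -59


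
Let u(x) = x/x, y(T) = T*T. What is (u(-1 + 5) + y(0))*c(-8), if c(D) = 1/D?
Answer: -⅛ ≈ -0.12500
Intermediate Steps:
y(T) = T²
u(x) = 1
c(D) = 1/D
(u(-1 + 5) + y(0))*c(-8) = (1 + 0²)/(-8) = (1 + 0)*(-⅛) = 1*(-⅛) = -⅛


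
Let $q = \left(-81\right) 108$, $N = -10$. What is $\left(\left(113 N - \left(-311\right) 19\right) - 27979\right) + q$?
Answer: $-31948$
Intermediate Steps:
$q = -8748$
$\left(\left(113 N - \left(-311\right) 19\right) - 27979\right) + q = \left(\left(113 \left(-10\right) - \left(-311\right) 19\right) - 27979\right) - 8748 = \left(\left(-1130 - -5909\right) - 27979\right) - 8748 = \left(\left(-1130 + 5909\right) - 27979\right) - 8748 = \left(4779 - 27979\right) - 8748 = -23200 - 8748 = -31948$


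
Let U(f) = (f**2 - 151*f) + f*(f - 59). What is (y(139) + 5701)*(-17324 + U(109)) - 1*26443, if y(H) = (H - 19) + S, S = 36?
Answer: -96385807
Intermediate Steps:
U(f) = f**2 - 151*f + f*(-59 + f) (U(f) = (f**2 - 151*f) + f*(-59 + f) = f**2 - 151*f + f*(-59 + f))
y(H) = 17 + H (y(H) = (H - 19) + 36 = (-19 + H) + 36 = 17 + H)
(y(139) + 5701)*(-17324 + U(109)) - 1*26443 = ((17 + 139) + 5701)*(-17324 + 2*109*(-105 + 109)) - 1*26443 = (156 + 5701)*(-17324 + 2*109*4) - 26443 = 5857*(-17324 + 872) - 26443 = 5857*(-16452) - 26443 = -96359364 - 26443 = -96385807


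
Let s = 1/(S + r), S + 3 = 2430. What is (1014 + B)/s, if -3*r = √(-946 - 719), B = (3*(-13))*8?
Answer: 1703754 - 702*I*√185 ≈ 1.7038e+6 - 9548.2*I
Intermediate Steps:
S = 2427 (S = -3 + 2430 = 2427)
B = -312 (B = -39*8 = -312)
r = -I*√185 (r = -√(-946 - 719)/3 = -I*√185 ≈ -13.601*I)
s = 1/(2427 - I*√185) ≈ 0.00041202 + 2.309e-6*I
(1014 + B)/s = (1014 - 312)/(2427/5890514 + I*√185/5890514) = 702/(2427/5890514 + I*√185/5890514)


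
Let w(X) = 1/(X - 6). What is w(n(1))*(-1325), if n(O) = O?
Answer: 265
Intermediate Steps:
w(X) = 1/(-6 + X)
w(n(1))*(-1325) = -1325/(-6 + 1) = -1325/(-5) = -⅕*(-1325) = 265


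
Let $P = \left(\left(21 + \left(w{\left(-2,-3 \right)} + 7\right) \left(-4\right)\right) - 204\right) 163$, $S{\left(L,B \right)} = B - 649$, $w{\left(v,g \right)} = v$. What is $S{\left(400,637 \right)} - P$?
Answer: $33077$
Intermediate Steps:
$S{\left(L,B \right)} = -649 + B$
$P = -33089$ ($P = \left(\left(21 + \left(-2 + 7\right) \left(-4\right)\right) - 204\right) 163 = \left(\left(21 + 5 \left(-4\right)\right) - 204\right) 163 = \left(\left(21 - 20\right) - 204\right) 163 = \left(1 - 204\right) 163 = \left(-203\right) 163 = -33089$)
$S{\left(400,637 \right)} - P = \left(-649 + 637\right) - -33089 = -12 + 33089 = 33077$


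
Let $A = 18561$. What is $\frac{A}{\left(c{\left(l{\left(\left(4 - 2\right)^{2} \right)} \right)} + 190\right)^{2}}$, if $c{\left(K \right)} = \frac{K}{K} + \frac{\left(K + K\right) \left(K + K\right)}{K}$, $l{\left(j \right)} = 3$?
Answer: $\frac{18561}{41209} \approx 0.45041$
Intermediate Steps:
$c{\left(K \right)} = 1 + 4 K$ ($c{\left(K \right)} = 1 + \frac{2 K 2 K}{K} = 1 + \frac{4 K^{2}}{K} = 1 + 4 K$)
$\frac{A}{\left(c{\left(l{\left(\left(4 - 2\right)^{2} \right)} \right)} + 190\right)^{2}} = \frac{18561}{\left(\left(1 + 4 \cdot 3\right) + 190\right)^{2}} = \frac{18561}{\left(\left(1 + 12\right) + 190\right)^{2}} = \frac{18561}{\left(13 + 190\right)^{2}} = \frac{18561}{203^{2}} = \frac{18561}{41209}$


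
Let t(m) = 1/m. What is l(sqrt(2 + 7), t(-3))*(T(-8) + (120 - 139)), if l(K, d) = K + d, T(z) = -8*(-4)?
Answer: 104/3 ≈ 34.667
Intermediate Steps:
T(z) = 32
l(sqrt(2 + 7), t(-3))*(T(-8) + (120 - 139)) = (sqrt(2 + 7) + 1/(-3))*(32 + (120 - 139)) = (sqrt(9) - 1/3)*(32 - 19) = (3 - 1/3)*13 = (8/3)*13 = 104/3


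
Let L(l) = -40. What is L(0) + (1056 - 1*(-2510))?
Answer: 3526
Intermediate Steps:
L(0) + (1056 - 1*(-2510)) = -40 + (1056 - 1*(-2510)) = -40 + (1056 + 2510) = -40 + 3566 = 3526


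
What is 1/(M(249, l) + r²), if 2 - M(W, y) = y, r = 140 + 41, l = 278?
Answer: 1/32485 ≈ 3.0783e-5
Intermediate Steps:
r = 181
M(W, y) = 2 - y
1/(M(249, l) + r²) = 1/((2 - 1*278) + 181²) = 1/((2 - 278) + 32761) = 1/(-276 + 32761) = 1/32485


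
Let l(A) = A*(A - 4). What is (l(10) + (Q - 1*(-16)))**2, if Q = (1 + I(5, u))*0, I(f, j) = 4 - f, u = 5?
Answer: 5776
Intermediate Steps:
l(A) = A*(-4 + A)
Q = 0 (Q = (1 + (4 - 1*5))*0 = (1 + (4 - 5))*0 = (1 - 1)*0 = 0*0 = 0)
(l(10) + (Q - 1*(-16)))**2 = (10*(-4 + 10) + (0 - 1*(-16)))**2 = (10*6 + (0 + 16))**2 = (60 + 16)**2 = 76**2 = 5776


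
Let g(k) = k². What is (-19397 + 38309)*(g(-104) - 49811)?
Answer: -737473440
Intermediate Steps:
(-19397 + 38309)*(g(-104) - 49811) = (-19397 + 38309)*((-104)² - 49811) = 18912*(10816 - 49811) = 18912*(-38995) = -737473440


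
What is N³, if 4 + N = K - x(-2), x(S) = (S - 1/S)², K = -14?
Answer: -531441/64 ≈ -8303.8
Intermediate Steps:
N = -81/4 (N = -4 + (-14 - (-1 + (-2)²)²/(-2)²) = -4 + (-14 - (-1 + 4)²/4) = -4 + (-14 - 3²/4) = -4 + (-14 - 9/4) = -4 - 65/4 = -81/4 ≈ -20.250)
N³ = (-81/4)³ = -531441/64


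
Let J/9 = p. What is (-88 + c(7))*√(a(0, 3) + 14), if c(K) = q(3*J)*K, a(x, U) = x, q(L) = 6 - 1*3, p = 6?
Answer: -67*√14 ≈ -250.69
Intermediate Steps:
J = 54 (J = 9*6 = 54)
q(L) = 3 (q(L) = 6 - 3 = 3)
c(K) = 3*K
(-88 + c(7))*√(a(0, 3) + 14) = (-88 + 3*7)*√(0 + 14) = (-88 + 21)*√14 = -67*√14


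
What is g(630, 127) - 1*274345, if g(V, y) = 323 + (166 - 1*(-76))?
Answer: -273780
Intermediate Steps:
g(V, y) = 565 (g(V, y) = 323 + (166 + 76) = 323 + 242 = 565)
g(630, 127) - 1*274345 = 565 - 1*274345 = 565 - 274345 = -273780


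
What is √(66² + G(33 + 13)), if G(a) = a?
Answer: √4402 ≈ 66.348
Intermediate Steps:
√(66² + G(33 + 13)) = √(66² + (33 + 13)) = √(4356 + 46) = √4402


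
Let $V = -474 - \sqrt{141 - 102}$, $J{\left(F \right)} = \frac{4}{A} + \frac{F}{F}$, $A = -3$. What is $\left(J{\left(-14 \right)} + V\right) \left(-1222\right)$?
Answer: $\frac{1738906}{3} + 1222 \sqrt{39} \approx 5.8727 \cdot 10^{5}$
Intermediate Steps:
$J{\left(F \right)} = - \frac{1}{3}$ ($J{\left(F \right)} = \frac{4}{-3} + \frac{F}{F} = 4 \left(- \frac{1}{3}\right) + 1 = - \frac{4}{3} + 1 = - \frac{1}{3}$)
$V = -474 - \sqrt{39} \approx -480.25$
$\left(J{\left(-14 \right)} + V\right) \left(-1222\right) = \left(- \frac{1}{3} - \left(474 + \sqrt{39}\right)\right) \left(-1222\right) = \left(- \frac{1423}{3} - \sqrt{39}\right) \left(-1222\right) = \frac{1738906}{3} + 1222 \sqrt{39}$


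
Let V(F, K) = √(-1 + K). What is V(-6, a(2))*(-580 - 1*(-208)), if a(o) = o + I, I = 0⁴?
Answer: -372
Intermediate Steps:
I = 0
a(o) = o (a(o) = o + 0 = o)
V(-6, a(2))*(-580 - 1*(-208)) = √(-1 + 2)*(-580 - 1*(-208)) = √1*(-580 + 208) = 1*(-372) = -372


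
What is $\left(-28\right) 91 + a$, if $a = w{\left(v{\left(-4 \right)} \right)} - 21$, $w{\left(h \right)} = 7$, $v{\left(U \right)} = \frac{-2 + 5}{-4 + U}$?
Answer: $-2562$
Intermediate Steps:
$v{\left(U \right)} = \frac{3}{-4 + U}$
$a = -14$ ($a = 7 - 21 = -14$)
$\left(-28\right) 91 + a = \left(-28\right) 91 - 14 = -2548 - 14 = -2562$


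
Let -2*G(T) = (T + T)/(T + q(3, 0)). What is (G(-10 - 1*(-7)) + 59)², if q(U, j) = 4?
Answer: 3844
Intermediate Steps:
G(T) = -T/(4 + T) (G(T) = -(T + T)/(2*(T + 4)) = -2*T/(2*(4 + T)) = -T/(4 + T))
(G(-10 - 1*(-7)) + 59)² = (-(-10 - 1*(-7))/(4 + (-10 - 1*(-7))) + 59)² = (-(-10 + 7)/(4 + (-10 + 7)) + 59)² = (-1*(-3)/(4 - 3) + 59)² = (-1*(-3)/1 + 59)² = (-1*(-3)*1 + 59)² = (3 + 59)² = 62² = 3844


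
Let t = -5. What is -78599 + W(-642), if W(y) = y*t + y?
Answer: -76031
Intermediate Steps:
W(y) = -4*y (W(y) = y*(-5) + y = -5*y + y = -4*y)
-78599 + W(-642) = -78599 - 4*(-642) = -78599 + 2568 = -76031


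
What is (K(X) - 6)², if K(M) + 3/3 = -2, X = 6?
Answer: 81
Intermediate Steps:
K(M) = -3 (K(M) = -1 - 2 = -3)
(K(X) - 6)² = (-3 - 6)² = (-9)² = 81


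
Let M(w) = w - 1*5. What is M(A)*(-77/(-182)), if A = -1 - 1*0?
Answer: -33/13 ≈ -2.5385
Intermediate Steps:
A = -1 (A = -1 + 0 = -1)
M(w) = -5 + w (M(w) = w - 5 = -5 + w)
M(A)*(-77/(-182)) = (-5 - 1)*(-77/(-182)) = -(-462)*(-1)/182 = -6*11/26 = -33/13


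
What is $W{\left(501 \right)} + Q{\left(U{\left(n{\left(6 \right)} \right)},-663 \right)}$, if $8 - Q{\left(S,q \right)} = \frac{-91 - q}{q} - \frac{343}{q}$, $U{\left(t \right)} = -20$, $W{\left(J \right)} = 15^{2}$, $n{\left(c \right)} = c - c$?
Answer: $\frac{154708}{663} \approx 233.35$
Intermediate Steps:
$n{\left(c \right)} = 0$
$W{\left(J \right)} = 225$
$Q{\left(S,q \right)} = 8 + \frac{343}{q} - \frac{-91 - q}{q}$ ($Q{\left(S,q \right)} = 8 - \left(\frac{-91 - q}{q} - \frac{343}{q}\right) = 8 - \left(- \frac{343}{q} + \frac{-91 - q}{q}\right) = 8 + \frac{343}{q} - \frac{-91 - q}{q}$)
$W{\left(501 \right)} + Q{\left(U{\left(n{\left(6 \right)} \right)},-663 \right)} = 225 + \left(9 + \frac{434}{-663}\right) = 225 + \left(9 + 434 \left(- \frac{1}{663}\right)\right) = 225 + \left(9 - \frac{434}{663}\right) = 225 + \frac{5533}{663} = \frac{154708}{663}$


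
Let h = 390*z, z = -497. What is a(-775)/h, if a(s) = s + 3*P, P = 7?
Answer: 29/7455 ≈ 0.0038900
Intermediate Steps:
a(s) = 21 + s (a(s) = s + 3*7 = s + 21 = 21 + s)
h = -193830 (h = 390*(-497) = -193830)
a(-775)/h = (21 - 775)/(-193830) = -754*(-1/193830) = 29/7455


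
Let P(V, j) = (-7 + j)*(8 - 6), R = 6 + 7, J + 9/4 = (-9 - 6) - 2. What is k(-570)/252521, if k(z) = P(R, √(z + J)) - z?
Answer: 556/252521 + I*√2357/252521 ≈ 0.0022018 + 0.00019226*I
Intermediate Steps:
J = -77/4 (J = -9/4 + ((-9 - 6) - 2) = -9/4 + (-15 - 2) = -9/4 - 17 = -77/4 ≈ -19.250)
R = 13
P(V, j) = -14 + 2*j (P(V, j) = (-7 + j)*2 = -14 + 2*j)
k(z) = -14 - z + 2*√(-77/4 + z) (k(z) = (-14 + 2*√(z - 77/4)) - z = (-14 + 2*√(-77/4 + z)) - z = -14 - z + 2*√(-77/4 + z))
k(-570)/252521 = (-14 + √(-77 + 4*(-570)) - 1*(-570))/252521 = (-14 + √(-77 - 2280) + 570)*(1/252521) = (-14 + √(-2357) + 570)*(1/252521) = (-14 + I*√2357 + 570)*(1/252521) = (556 + I*√2357)*(1/252521) = 556/252521 + I*√2357/252521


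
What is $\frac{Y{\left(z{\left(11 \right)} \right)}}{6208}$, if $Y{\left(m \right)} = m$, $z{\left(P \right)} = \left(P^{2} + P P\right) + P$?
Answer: $\frac{253}{6208} \approx 0.040754$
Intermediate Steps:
$z{\left(P \right)} = P + 2 P^{2}$ ($z{\left(P \right)} = \left(P^{2} + P^{2}\right) + P = 2 P^{2} + P = P + 2 P^{2}$)
$\frac{Y{\left(z{\left(11 \right)} \right)}}{6208} = \frac{11 \left(1 + 2 \cdot 11\right)}{6208} = 11 \left(1 + 22\right) \frac{1}{6208} = 11 \cdot 23 \cdot \frac{1}{6208} = 253 \cdot \frac{1}{6208} = \frac{253}{6208}$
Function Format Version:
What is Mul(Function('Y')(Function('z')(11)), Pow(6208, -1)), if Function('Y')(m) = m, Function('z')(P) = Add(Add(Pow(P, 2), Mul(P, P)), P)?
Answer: Rational(253, 6208) ≈ 0.040754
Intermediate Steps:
Function('z')(P) = Add(P, Mul(2, Pow(P, 2))) (Function('z')(P) = Add(Add(Pow(P, 2), Pow(P, 2)), P) = Add(Mul(2, Pow(P, 2)), P) = Add(P, Mul(2, Pow(P, 2))))
Mul(Function('Y')(Function('z')(11)), Pow(6208, -1)) = Mul(Mul(11, Add(1, Mul(2, 11))), Pow(6208, -1)) = Mul(Mul(11, Add(1, 22)), Rational(1, 6208)) = Mul(Mul(11, 23), Rational(1, 6208)) = Mul(253, Rational(1, 6208)) = Rational(253, 6208)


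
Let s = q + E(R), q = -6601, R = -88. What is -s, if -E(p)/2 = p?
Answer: 6425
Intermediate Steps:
E(p) = -2*p
s = -6425 (s = -6601 - 2*(-88) = -6601 + 176 = -6425)
-s = -1*(-6425) = 6425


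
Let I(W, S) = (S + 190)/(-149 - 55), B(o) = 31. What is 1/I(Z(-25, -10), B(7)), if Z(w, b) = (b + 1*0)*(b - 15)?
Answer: -12/13 ≈ -0.92308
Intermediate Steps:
Z(w, b) = b*(-15 + b) (Z(w, b) = (b + 0)*(-15 + b) = b*(-15 + b))
I(W, S) = -95/102 - S/204 (I(W, S) = (190 + S)/(-204) = (190 + S)*(-1/204) = -95/102 - S/204)
1/I(Z(-25, -10), B(7)) = 1/(-95/102 - 1/204*31) = 1/(-95/102 - 31/204) = 1/(-13/12) = -12/13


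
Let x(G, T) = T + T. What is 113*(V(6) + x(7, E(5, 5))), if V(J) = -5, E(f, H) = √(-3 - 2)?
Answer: -565 + 226*I*√5 ≈ -565.0 + 505.35*I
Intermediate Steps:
E(f, H) = I*√5 (E(f, H) = √(-5) = I*√5)
x(G, T) = 2*T
113*(V(6) + x(7, E(5, 5))) = 113*(-5 + 2*(I*√5)) = 113*(-5 + 2*I*√5) = -565 + 226*I*√5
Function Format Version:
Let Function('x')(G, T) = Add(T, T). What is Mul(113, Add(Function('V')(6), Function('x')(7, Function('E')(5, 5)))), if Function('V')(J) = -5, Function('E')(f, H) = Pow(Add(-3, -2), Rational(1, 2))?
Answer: Add(-565, Mul(226, I, Pow(5, Rational(1, 2)))) ≈ Add(-565.00, Mul(505.35, I))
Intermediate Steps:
Function('E')(f, H) = Mul(I, Pow(5, Rational(1, 2))) (Function('E')(f, H) = Pow(-5, Rational(1, 2)) = Mul(I, Pow(5, Rational(1, 2))))
Function('x')(G, T) = Mul(2, T)
Mul(113, Add(Function('V')(6), Function('x')(7, Function('E')(5, 5)))) = Mul(113, Add(-5, Mul(2, Mul(I, Pow(5, Rational(1, 2)))))) = Mul(113, Add(-5, Mul(2, I, Pow(5, Rational(1, 2))))) = Add(-565, Mul(226, I, Pow(5, Rational(1, 2))))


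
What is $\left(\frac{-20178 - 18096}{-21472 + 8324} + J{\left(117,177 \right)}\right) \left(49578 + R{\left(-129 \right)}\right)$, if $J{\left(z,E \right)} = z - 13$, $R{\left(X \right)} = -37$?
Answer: $\frac{34819049653}{6574} \approx 5.2965 \cdot 10^{6}$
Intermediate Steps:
$J{\left(z,E \right)} = -13 + z$
$\left(\frac{-20178 - 18096}{-21472 + 8324} + J{\left(117,177 \right)}\right) \left(49578 + R{\left(-129 \right)}\right) = \left(\frac{-20178 - 18096}{-21472 + 8324} + \left(-13 + 117\right)\right) \left(49578 - 37\right) = \left(- \frac{38274}{-13148} + 104\right) 49541 = \left(\left(-38274\right) \left(- \frac{1}{13148}\right) + 104\right) 49541 = \left(\frac{19137}{6574} + 104\right) 49541 = \frac{702833}{6574} \cdot 49541 = \frac{34819049653}{6574}$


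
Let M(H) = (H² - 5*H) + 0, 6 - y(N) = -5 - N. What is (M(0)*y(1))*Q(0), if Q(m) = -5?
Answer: 0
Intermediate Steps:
y(N) = 11 + N (y(N) = 6 - (-5 - N) = 6 + (5 + N) = 11 + N)
M(H) = H² - 5*H
(M(0)*y(1))*Q(0) = ((0*(-5 + 0))*(11 + 1))*(-5) = ((0*(-5))*12)*(-5) = (0*12)*(-5) = 0*(-5) = 0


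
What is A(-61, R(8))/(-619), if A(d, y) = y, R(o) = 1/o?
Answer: -1/4952 ≈ -0.00020194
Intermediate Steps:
A(-61, R(8))/(-619) = 1/(8*(-619)) = (⅛)*(-1/619) = -1/4952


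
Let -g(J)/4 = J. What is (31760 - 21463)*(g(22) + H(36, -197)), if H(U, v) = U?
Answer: -535444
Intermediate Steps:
g(J) = -4*J
(31760 - 21463)*(g(22) + H(36, -197)) = (31760 - 21463)*(-4*22 + 36) = 10297*(-88 + 36) = 10297*(-52) = -535444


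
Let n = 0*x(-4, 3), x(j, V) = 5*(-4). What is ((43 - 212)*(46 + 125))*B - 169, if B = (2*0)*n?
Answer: -169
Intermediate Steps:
x(j, V) = -20
n = 0 (n = 0*(-20) = 0)
B = 0 (B = (2*0)*0 = 0*0 = 0)
((43 - 212)*(46 + 125))*B - 169 = ((43 - 212)*(46 + 125))*0 - 169 = -169*171*0 - 169 = -28899*0 - 169 = 0 - 169 = -169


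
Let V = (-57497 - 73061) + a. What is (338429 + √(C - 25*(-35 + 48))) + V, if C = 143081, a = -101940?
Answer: 105931 + 2*√35689 ≈ 1.0631e+5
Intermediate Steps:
V = -232498 (V = (-57497 - 73061) - 101940 = -130558 - 101940 = -232498)
(338429 + √(C - 25*(-35 + 48))) + V = (338429 + √(143081 - 25*(-35 + 48))) - 232498 = (338429 + √(143081 - 25*13)) - 232498 = (338429 + √(143081 - 325)) - 232498 = (338429 + √142756) - 232498 = (338429 + 2*√35689) - 232498 = 105931 + 2*√35689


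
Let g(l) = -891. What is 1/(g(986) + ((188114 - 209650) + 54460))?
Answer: 1/32033 ≈ 3.1218e-5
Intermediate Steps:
1/(g(986) + ((188114 - 209650) + 54460)) = 1/(-891 + ((188114 - 209650) + 54460)) = 1/(-891 + (-21536 + 54460)) = 1/(-891 + 32924) = 1/32033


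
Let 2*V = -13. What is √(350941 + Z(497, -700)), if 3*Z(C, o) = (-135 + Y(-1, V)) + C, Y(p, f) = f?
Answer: √1404238/2 ≈ 592.50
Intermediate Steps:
V = -13/2 (V = (½)*(-13) = -13/2 ≈ -6.5000)
Z(C, o) = -283/6 + C/3 (Z(C, o) = ((-135 - 13/2) + C)/3 = (-283/2 + C)/3 = -283/6 + C/3)
√(350941 + Z(497, -700)) = √(350941 + (-283/6 + (⅓)*497)) = √(350941 + (-283/6 + 497/3)) = √(350941 + 237/2) = √(702119/2) = √1404238/2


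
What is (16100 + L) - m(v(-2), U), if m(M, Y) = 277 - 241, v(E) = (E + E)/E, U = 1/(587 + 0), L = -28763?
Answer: -12699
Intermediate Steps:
U = 1/587 ≈ 0.0017036
v(E) = 2 (v(E) = (2*E)/E = 2)
m(M, Y) = 36
(16100 + L) - m(v(-2), U) = (16100 - 28763) - 1*36 = -12663 - 36 = -12699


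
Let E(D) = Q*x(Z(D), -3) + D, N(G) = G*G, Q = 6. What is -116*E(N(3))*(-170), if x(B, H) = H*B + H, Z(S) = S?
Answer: -3372120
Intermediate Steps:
N(G) = G²
x(B, H) = H + B*H (x(B, H) = B*H + H = H + B*H)
E(D) = -18 - 17*D (E(D) = 6*(-3*(1 + D)) + D = 6*(-3 - 3*D) + D = (-18 - 18*D) + D = -18 - 17*D)
-116*E(N(3))*(-170) = -116*(-18 - 17*3²)*(-170) = -116*(-18 - 17*9)*(-170) = -116*(-18 - 153)*(-170) = -116*(-171)*(-170) = 19836*(-170) = -3372120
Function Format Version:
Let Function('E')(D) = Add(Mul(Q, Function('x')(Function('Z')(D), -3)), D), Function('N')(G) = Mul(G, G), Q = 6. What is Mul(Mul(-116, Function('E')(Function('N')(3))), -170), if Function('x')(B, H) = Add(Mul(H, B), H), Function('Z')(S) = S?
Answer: -3372120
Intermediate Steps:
Function('N')(G) = Pow(G, 2)
Function('x')(B, H) = Add(H, Mul(B, H)) (Function('x')(B, H) = Add(Mul(B, H), H) = Add(H, Mul(B, H)))
Function('E')(D) = Add(-18, Mul(-17, D)) (Function('E')(D) = Add(Mul(6, Mul(-3, Add(1, D))), D) = Add(Mul(6, Add(-3, Mul(-3, D))), D) = Add(Add(-18, Mul(-18, D)), D) = Add(-18, Mul(-17, D)))
Mul(Mul(-116, Function('E')(Function('N')(3))), -170) = Mul(Mul(-116, Add(-18, Mul(-17, Pow(3, 2)))), -170) = Mul(Mul(-116, Add(-18, Mul(-17, 9))), -170) = Mul(Mul(-116, Add(-18, -153)), -170) = Mul(Mul(-116, -171), -170) = Mul(19836, -170) = -3372120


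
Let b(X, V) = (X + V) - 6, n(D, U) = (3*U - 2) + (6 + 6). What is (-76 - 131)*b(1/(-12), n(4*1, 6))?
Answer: -18147/4 ≈ -4536.8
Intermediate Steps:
n(D, U) = 10 + 3*U (n(D, U) = (-2 + 3*U) + 12 = 10 + 3*U)
b(X, V) = -6 + V + X (b(X, V) = (V + X) - 6 = -6 + V + X)
(-76 - 131)*b(1/(-12), n(4*1, 6)) = (-76 - 131)*(-6 + (10 + 3*6) + 1/(-12)) = -207*(-6 + (10 + 18) - 1/12) = -207*(-6 + 28 - 1/12) = -207*263/12 = -18147/4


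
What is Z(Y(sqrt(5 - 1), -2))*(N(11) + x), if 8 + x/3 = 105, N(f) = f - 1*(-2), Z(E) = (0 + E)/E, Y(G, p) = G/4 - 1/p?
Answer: 304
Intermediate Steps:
Y(G, p) = -1/p + G/4 (Y(G, p) = G*(1/4) - 1/p = G/4 - 1/p = -1/p + G/4)
Z(E) = 1 (Z(E) = E/E = 1)
N(f) = 2 + f (N(f) = f + 2 = 2 + f)
x = 291 (x = -24 + 3*105 = -24 + 315 = 291)
Z(Y(sqrt(5 - 1), -2))*(N(11) + x) = 1*((2 + 11) + 291) = 1*(13 + 291) = 1*304 = 304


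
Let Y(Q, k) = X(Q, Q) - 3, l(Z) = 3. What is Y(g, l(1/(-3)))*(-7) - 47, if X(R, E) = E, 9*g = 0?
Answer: -26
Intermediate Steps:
g = 0 (g = (1/9)*0 = 0)
Y(Q, k) = -3 + Q (Y(Q, k) = Q - 3 = -3 + Q)
Y(g, l(1/(-3)))*(-7) - 47 = (-3 + 0)*(-7) - 47 = -3*(-7) - 47 = 21 - 47 = -26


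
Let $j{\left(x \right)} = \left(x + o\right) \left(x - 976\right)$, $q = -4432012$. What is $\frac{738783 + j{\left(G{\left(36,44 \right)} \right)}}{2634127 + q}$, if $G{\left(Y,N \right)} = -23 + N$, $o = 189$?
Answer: $- \frac{179411}{599295} \approx -0.29937$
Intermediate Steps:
$j{\left(x \right)} = \left(-976 + x\right) \left(189 + x\right)$ ($j{\left(x \right)} = \left(x + 189\right) \left(x - 976\right) = \left(189 + x\right) \left(-976 + x\right) = \left(-976 + x\right) \left(189 + x\right)$)
$\frac{738783 + j{\left(G{\left(36,44 \right)} \right)}}{2634127 + q} = \frac{738783 - \left(184464 - \left(-23 + 44\right)^{2} + 787 \left(-23 + 44\right)\right)}{2634127 - 4432012} = \frac{738783 - \left(200991 - 441\right)}{-1797885} = \left(738783 - 200550\right) \left(- \frac{1}{1797885}\right) = 538233 \left(- \frac{1}{1797885}\right) = - \frac{179411}{599295}$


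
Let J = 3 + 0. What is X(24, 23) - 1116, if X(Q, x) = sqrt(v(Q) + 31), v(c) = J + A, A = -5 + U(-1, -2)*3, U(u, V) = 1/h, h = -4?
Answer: -1116 + sqrt(113)/2 ≈ -1110.7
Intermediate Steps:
U(u, V) = -1/4 (U(u, V) = 1/(-4) = -1/4)
J = 3
A = -23/4 (A = -5 - 1/4*3 = -5 - 3/4 = -23/4 ≈ -5.7500)
v(c) = -11/4 (v(c) = 3 - 23/4 = -11/4)
X(Q, x) = sqrt(113)/2 (X(Q, x) = sqrt(-11/4 + 31) = sqrt(113/4) = sqrt(113)/2)
X(24, 23) - 1116 = sqrt(113)/2 - 1116 = -1116 + sqrt(113)/2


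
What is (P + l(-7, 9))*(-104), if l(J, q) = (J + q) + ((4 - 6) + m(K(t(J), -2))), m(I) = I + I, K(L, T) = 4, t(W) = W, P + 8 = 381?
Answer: -39624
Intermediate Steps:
P = 373 (P = -8 + 381 = 373)
m(I) = 2*I
l(J, q) = 6 + J + q (l(J, q) = (J + q) + ((4 - 6) + 2*4) = (J + q) + (-2 + 8) = (J + q) + 6 = 6 + J + q)
(P + l(-7, 9))*(-104) = (373 + (6 - 7 + 9))*(-104) = (373 + 8)*(-104) = 381*(-104) = -39624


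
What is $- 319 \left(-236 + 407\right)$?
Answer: $-54549$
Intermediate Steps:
$- 319 \left(-236 + 407\right) = \left(-319\right) 171 = -54549$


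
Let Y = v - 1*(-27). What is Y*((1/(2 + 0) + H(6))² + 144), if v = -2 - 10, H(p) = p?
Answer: 11175/4 ≈ 2793.8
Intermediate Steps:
v = -12
Y = 15 (Y = -12 - 1*(-27) = -12 + 27 = 15)
Y*((1/(2 + 0) + H(6))² + 144) = 15*((1/(2 + 0) + 6)² + 144) = 15*((1/2 + 6)² + 144) = 15*((½ + 6)² + 144) = 15*((13/2)² + 144) = 15*(169/4 + 144) = 15*(745/4) = 11175/4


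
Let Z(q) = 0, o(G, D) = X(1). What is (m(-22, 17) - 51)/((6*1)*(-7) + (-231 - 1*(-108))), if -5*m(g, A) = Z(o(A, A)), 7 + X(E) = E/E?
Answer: 17/55 ≈ 0.30909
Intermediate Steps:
X(E) = -6 (X(E) = -7 + E/E = -7 + 1 = -6)
o(G, D) = -6
m(g, A) = 0 (m(g, A) = -1/5*0 = 0)
(m(-22, 17) - 51)/((6*1)*(-7) + (-231 - 1*(-108))) = (0 - 51)/((6*1)*(-7) + (-231 - 1*(-108))) = -51/(6*(-7) + (-231 + 108)) = -51/(-42 - 123) = -51/(-165) = -51*(-1/165) = 17/55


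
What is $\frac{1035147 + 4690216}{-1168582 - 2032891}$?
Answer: $- \frac{5725363}{3201473} \approx -1.7884$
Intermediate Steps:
$\frac{1035147 + 4690216}{-1168582 - 2032891} = \frac{5725363}{-1168582 - 2032891} = \frac{5725363}{-3201473} = 5725363 \left(- \frac{1}{3201473}\right) = - \frac{5725363}{3201473}$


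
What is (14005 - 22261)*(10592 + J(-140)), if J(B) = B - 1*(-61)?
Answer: -86795328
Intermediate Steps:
J(B) = 61 + B (J(B) = B + 61 = 61 + B)
(14005 - 22261)*(10592 + J(-140)) = (14005 - 22261)*(10592 + (61 - 140)) = -8256*(10592 - 79) = -8256*10513 = -86795328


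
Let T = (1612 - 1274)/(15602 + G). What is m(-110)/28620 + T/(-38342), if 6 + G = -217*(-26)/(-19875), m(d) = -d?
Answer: 16339021529912/4251741617439729 ≈ 0.0038429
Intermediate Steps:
G = -124892/19875 (G = -6 - 217*(-26)/(-19875) = -6 + 5642*(-1/19875) = -6 - 5642/19875 = -124892/19875 ≈ -6.2839)
T = 3358875/154982429 (T = (1612 - 1274)/(15602 - 124892/19875) = 338/(309964858/19875) = 338*(19875/309964858) = 3358875/154982429 ≈ 0.021673)
m(-110)/28620 + T/(-38342) = -1*(-110)/28620 + (3358875/154982429)/(-38342) = 110*(1/28620) + (3358875/154982429)*(-1/38342) = 11/2862 - 3358875/5942336292718 = 16339021529912/4251741617439729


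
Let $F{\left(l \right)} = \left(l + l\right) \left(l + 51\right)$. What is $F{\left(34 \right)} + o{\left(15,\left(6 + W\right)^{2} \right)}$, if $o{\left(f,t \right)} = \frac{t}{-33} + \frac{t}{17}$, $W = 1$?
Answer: $\frac{3243364}{561} \approx 5781.4$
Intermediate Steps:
$F{\left(l \right)} = 2 l \left(51 + l\right)$
$o{\left(f,t \right)} = \frac{16 t}{561}$ ($o{\left(f,t \right)} = t \left(- \frac{1}{33}\right) + t \frac{1}{17} = - \frac{t}{33} + \frac{t}{17} = \frac{16 t}{561}$)
$F{\left(34 \right)} + o{\left(15,\left(6 + W\right)^{2} \right)} = 2 \cdot 34 \left(51 + 34\right) + \frac{16 \left(6 + 1\right)^{2}}{561} = 2 \cdot 34 \cdot 85 + \frac{16 \cdot 7^{2}}{561} = 5780 + \frac{16}{561} \cdot 49 = 5780 + \frac{784}{561} = \frac{3243364}{561}$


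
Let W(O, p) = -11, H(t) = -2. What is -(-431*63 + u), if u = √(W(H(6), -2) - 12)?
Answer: 27153 - I*√23 ≈ 27153.0 - 4.7958*I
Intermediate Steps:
u = I*√23 (u = √(-11 - 12) = √(-23) = I*√23 ≈ 4.7958*I)
-(-431*63 + u) = -(-431*63 + I*√23) = -(-27153 + I*√23) = 27153 - I*√23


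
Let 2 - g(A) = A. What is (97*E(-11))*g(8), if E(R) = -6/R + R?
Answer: 66930/11 ≈ 6084.5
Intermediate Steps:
E(R) = R - 6/R
g(A) = 2 - A
(97*E(-11))*g(8) = (97*(-11 - 6/(-11)))*(2 - 1*8) = (97*(-11 - 6*(-1/11)))*(2 - 8) = (97*(-11 + 6/11))*(-6) = (97*(-115/11))*(-6) = -11155/11*(-6) = 66930/11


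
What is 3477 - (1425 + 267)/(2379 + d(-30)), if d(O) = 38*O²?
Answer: 42394497/12193 ≈ 3477.0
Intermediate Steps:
3477 - (1425 + 267)/(2379 + d(-30)) = 3477 - (1425 + 267)/(2379 + 38*(-30)²) = 3477 - 1692/(2379 + 38*900) = 3477 - 1692/(2379 + 34200) = 3477 - 1692/36579 = 3477 - 1*564/12193 = 3477 - 564/12193 = 42394497/12193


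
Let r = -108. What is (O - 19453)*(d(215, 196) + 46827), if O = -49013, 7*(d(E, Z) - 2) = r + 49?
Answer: -22439320704/7 ≈ -3.2056e+9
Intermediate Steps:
d(E, Z) = -45/7 (d(E, Z) = 2 + (-108 + 49)/7 = 2 + (⅐)*(-59) = 2 - 59/7 = -45/7)
(O - 19453)*(d(215, 196) + 46827) = (-49013 - 19453)*(-45/7 + 46827) = -68466*327744/7 = -22439320704/7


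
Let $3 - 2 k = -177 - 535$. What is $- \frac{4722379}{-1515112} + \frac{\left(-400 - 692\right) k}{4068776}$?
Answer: $\frac{2327852220553}{770581417864} \approx 3.0209$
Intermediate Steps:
$k = \frac{715}{2}$ ($k = \frac{3}{2} - \frac{-177 - 535}{2} = \frac{3}{2} - -356 = \frac{3}{2} + 356 = \frac{715}{2} \approx 357.5$)
$- \frac{4722379}{-1515112} + \frac{\left(-400 - 692\right) k}{4068776} = - \frac{4722379}{-1515112} + \frac{\left(-400 - 692\right) \frac{715}{2}}{4068776} = \left(-4722379\right) \left(- \frac{1}{1515112}\right) + \left(-1092\right) \frac{715}{2} \cdot \frac{1}{4068776} = \frac{4722379}{1515112} - \frac{195195}{2034388} = \frac{2327852220553}{770581417864}$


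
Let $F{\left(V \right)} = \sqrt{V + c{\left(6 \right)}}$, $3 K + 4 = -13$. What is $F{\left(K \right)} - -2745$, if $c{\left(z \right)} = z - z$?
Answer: $2745 + \frac{i \sqrt{51}}{3} \approx 2745.0 + 2.3805 i$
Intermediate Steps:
$K = - \frac{17}{3}$ ($K = - \frac{4}{3} + \frac{1}{3} \left(-13\right) = - \frac{4}{3} - \frac{13}{3} = - \frac{17}{3} \approx -5.6667$)
$c{\left(z \right)} = 0$
$F{\left(V \right)} = \sqrt{V}$ ($F{\left(V \right)} = \sqrt{V + 0} = \sqrt{V}$)
$F{\left(K \right)} - -2745 = \sqrt{- \frac{17}{3}} - -2745 = \frac{i \sqrt{51}}{3} + 2745 = 2745 + \frac{i \sqrt{51}}{3}$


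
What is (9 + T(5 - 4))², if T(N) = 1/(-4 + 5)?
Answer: 100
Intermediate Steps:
T(N) = 1 (T(N) = 1/1 = 1)
(9 + T(5 - 4))² = (9 + 1)² = 10² = 100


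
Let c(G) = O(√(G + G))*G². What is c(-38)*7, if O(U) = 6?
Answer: 60648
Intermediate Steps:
c(G) = 6*G²
c(-38)*7 = (6*(-38)²)*7 = (6*1444)*7 = 8664*7 = 60648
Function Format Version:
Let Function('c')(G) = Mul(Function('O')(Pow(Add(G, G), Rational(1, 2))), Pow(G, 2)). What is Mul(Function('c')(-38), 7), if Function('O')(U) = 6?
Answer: 60648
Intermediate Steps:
Function('c')(G) = Mul(6, Pow(G, 2))
Mul(Function('c')(-38), 7) = Mul(Mul(6, Pow(-38, 2)), 7) = Mul(Mul(6, 1444), 7) = Mul(8664, 7) = 60648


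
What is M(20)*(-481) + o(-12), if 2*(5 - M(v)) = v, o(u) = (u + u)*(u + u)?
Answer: 2981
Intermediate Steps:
o(u) = 4*u**2 (o(u) = (2*u)*(2*u) = 4*u**2)
M(v) = 5 - v/2
M(20)*(-481) + o(-12) = (5 - 1/2*20)*(-481) + 4*(-12)**2 = (5 - 10)*(-481) + 4*144 = -5*(-481) + 576 = 2405 + 576 = 2981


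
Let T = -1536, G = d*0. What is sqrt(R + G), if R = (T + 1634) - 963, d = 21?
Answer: I*sqrt(865) ≈ 29.411*I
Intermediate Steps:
G = 0 (G = 21*0 = 0)
R = -865 (R = (-1536 + 1634) - 963 = 98 - 963 = -865)
sqrt(R + G) = sqrt(-865 + 0) = sqrt(-865) = I*sqrt(865)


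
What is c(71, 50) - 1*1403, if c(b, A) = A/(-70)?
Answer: -9826/7 ≈ -1403.7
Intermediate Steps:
c(b, A) = -A/70 (c(b, A) = A*(-1/70) = -A/70)
c(71, 50) - 1*1403 = -1/70*50 - 1*1403 = -5/7 - 1403 = -9826/7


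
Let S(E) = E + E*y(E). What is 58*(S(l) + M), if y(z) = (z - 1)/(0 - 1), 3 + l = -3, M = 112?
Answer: 3712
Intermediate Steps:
l = -6 (l = -3 - 3 = -6)
y(z) = 1 - z (y(z) = (-1 + z)/(-1) = (-1 + z)*(-1) = 1 - z)
S(E) = E + E*(1 - E)
58*(S(l) + M) = 58*(-6*(2 - 1*(-6)) + 112) = 58*(-6*(2 + 6) + 112) = 58*(-6*8 + 112) = 58*(-48 + 112) = 58*64 = 3712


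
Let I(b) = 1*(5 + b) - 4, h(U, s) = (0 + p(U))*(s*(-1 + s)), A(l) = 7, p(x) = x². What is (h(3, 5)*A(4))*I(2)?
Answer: 3780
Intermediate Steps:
h(U, s) = s*U²*(-1 + s) (h(U, s) = (0 + U²)*(s*(-1 + s)) = U²*(s*(-1 + s)) = s*U²*(-1 + s))
I(b) = 1 + b (I(b) = (5 + b) - 4 = 1 + b)
(h(3, 5)*A(4))*I(2) = ((5*3²*(-1 + 5))*7)*(1 + 2) = ((5*9*4)*7)*3 = (180*7)*3 = 1260*3 = 3780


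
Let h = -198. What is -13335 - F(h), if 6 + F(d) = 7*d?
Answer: -11943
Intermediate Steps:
F(d) = -6 + 7*d
-13335 - F(h) = -13335 - (-6 + 7*(-198)) = -13335 - (-6 - 1386) = -13335 - 1*(-1392) = -13335 + 1392 = -11943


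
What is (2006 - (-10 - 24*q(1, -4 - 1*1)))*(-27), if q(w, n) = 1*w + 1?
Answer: -55728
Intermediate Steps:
q(w, n) = 1 + w (q(w, n) = w + 1 = 1 + w)
(2006 - (-10 - 24*q(1, -4 - 1*1)))*(-27) = (2006 - (-10 - 24*(1 + 1)))*(-27) = (2006 - (-10 - 24*2))*(-27) = (2006 - (-10 - 48))*(-27) = (2006 - 1*(-58))*(-27) = (2006 + 58)*(-27) = 2064*(-27) = -55728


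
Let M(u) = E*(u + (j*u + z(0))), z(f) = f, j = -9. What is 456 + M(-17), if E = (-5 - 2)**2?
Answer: 7120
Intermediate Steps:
E = 49 (E = (-7)**2 = 49)
M(u) = -392*u (M(u) = 49*(u + (-9*u + 0)) = 49*(u - 9*u) = 49*(-8*u) = -392*u)
456 + M(-17) = 456 - 392*(-17) = 456 + 6664 = 7120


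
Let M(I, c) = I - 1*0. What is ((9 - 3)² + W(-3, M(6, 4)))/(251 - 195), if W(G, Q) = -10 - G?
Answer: 29/56 ≈ 0.51786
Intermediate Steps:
M(I, c) = I (M(I, c) = I + 0 = I)
((9 - 3)² + W(-3, M(6, 4)))/(251 - 195) = ((9 - 3)² + (-10 - 1*(-3)))/(251 - 195) = (6² + (-10 + 3))/56 = (36 - 7)*(1/56) = 29*(1/56) = 29/56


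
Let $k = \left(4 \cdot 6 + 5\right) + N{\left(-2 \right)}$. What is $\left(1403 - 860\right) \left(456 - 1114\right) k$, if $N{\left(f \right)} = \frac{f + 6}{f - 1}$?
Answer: $-9885134$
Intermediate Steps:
$N{\left(f \right)} = \frac{6 + f}{-1 + f}$
$k = \frac{83}{3}$ ($k = \left(4 \cdot 6 + 5\right) + \frac{6 - 2}{-1 - 2} = \left(24 + 5\right) + \frac{1}{-3} \cdot 4 = 29 - \frac{4}{3} = \frac{83}{3} \approx 27.667$)
$\left(1403 - 860\right) \left(456 - 1114\right) k = \left(1403 - 860\right) \left(456 - 1114\right) \frac{83}{3} = 543 \left(-658\right) \frac{83}{3} = \left(-357294\right) \frac{83}{3} = -9885134$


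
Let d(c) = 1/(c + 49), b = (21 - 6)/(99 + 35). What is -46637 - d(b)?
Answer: -306918231/6581 ≈ -46637.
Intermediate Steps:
b = 15/134 ≈ 0.11194
d(c) = 1/(49 + c)
-46637 - d(b) = -46637 - 1/(49 + 15/134) = -46637 - 1/6581/134 = -46637 - 1*134/6581 = -46637 - 134/6581 = -306918231/6581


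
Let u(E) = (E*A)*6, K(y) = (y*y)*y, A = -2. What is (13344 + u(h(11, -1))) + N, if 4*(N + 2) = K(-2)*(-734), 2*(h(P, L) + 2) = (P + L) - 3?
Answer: 14792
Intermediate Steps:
h(P, L) = -7/2 + L/2 + P/2 (h(P, L) = -2 + ((P + L) - 3)/2 = -2 + ((L + P) - 3)/2 = -2 + (-3 + L + P)/2 = -2 + (-3/2 + L/2 + P/2) = -7/2 + L/2 + P/2)
K(y) = y³ (K(y) = y²*y = y³)
u(E) = -12*E (u(E) = (E*(-2))*6 = -2*E*6 = -12*E)
N = 1466 (N = -2 + ((-2)³*(-734))/4 = -2 + (-8*(-734))/4 = -2 + (¼)*5872 = -2 + 1468 = 1466)
(13344 + u(h(11, -1))) + N = (13344 - 12*(-7/2 + (½)*(-1) + (½)*11)) + 1466 = (13344 - 12*(-7/2 - ½ + 11/2)) + 1466 = (13344 - 12*3/2) + 1466 = (13344 - 18) + 1466 = 13326 + 1466 = 14792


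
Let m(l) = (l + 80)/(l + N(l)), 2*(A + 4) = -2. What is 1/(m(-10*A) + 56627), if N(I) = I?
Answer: 10/566283 ≈ 1.7659e-5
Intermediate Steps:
A = -5 (A = -4 + (½)*(-2) = -4 - 1 = -5)
m(l) = (80 + l)/(2*l) (m(l) = (l + 80)/(l + l) = (80 + l)/((2*l)) = (80 + l)*(1/(2*l)) = (80 + l)/(2*l))
1/(m(-10*A) + 56627) = 1/((80 - 10*(-5))/(2*((-10*(-5)))) + 56627) = 1/((½)*(80 + 50)/50 + 56627) = 1/((½)*(1/50)*130 + 56627) = 1/(13/10 + 56627) = 1/(566283/10) = 10/566283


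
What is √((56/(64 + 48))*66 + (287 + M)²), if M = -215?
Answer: √5217 ≈ 72.229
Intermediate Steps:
√((56/(64 + 48))*66 + (287 + M)²) = √((56/(64 + 48))*66 + (287 - 215)²) = √((56/112)*66 + 72²) = √((56*(1/112))*66 + 5184) = √((½)*66 + 5184) = √(33 + 5184) = √5217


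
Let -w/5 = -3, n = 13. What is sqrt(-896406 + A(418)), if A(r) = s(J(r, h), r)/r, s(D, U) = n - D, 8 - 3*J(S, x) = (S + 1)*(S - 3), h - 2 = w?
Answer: 2*I*sqrt(9787463103)/209 ≈ 946.71*I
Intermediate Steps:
w = 15 (w = -5*(-3) = 15)
h = 17 (h = 2 + 15 = 17)
J(S, x) = 8/3 - (1 + S)*(-3 + S)/3 (J(S, x) = 8/3 - (S + 1)*(S - 3)/3 = 8/3 - (1 + S)*(-3 + S)/3)
s(D, U) = 13 - D
A(r) = (28/3 - 2*r/3 + r**2/3)/r (A(r) = (13 - (11/3 - r**2/3 + 2*r/3))/r = (13 + (-11/3 - 2*r/3 + r**2/3))/r = (28/3 - 2*r/3 + r**2/3)/r)
sqrt(-896406 + A(418)) = sqrt(-896406 + (1/3)*(28 + 418**2 - 2*418)/418) = sqrt(-896406 + (1/3)*(1/418)*(28 + 174724 - 836)) = sqrt(-896406 + (1/3)*(1/418)*173916) = sqrt(-896406 + 28986/209) = sqrt(-187319868/209) = 2*I*sqrt(9787463103)/209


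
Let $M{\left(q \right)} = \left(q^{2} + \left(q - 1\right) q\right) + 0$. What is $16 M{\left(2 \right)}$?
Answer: $96$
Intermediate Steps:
$M{\left(q \right)} = q^{2} + q \left(-1 + q\right)$ ($M{\left(q \right)} = \left(q^{2} + \left(-1 + q\right) q\right) + 0 = \left(q^{2} + q \left(-1 + q\right)\right) + 0 = q^{2} + q \left(-1 + q\right)$)
$16 M{\left(2 \right)} = 16 \cdot 2 \left(-1 + 2 \cdot 2\right) = 16 \cdot 2 \left(-1 + 4\right) = 16 \cdot 2 \cdot 3 = 16 \cdot 6 = 96$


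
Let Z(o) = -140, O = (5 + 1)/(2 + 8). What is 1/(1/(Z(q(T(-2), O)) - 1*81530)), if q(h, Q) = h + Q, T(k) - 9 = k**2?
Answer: -81670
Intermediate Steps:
O = 3/5 (O = 6/10 = 6*(1/10) = 3/5 ≈ 0.60000)
T(k) = 9 + k**2
q(h, Q) = Q + h
1/(1/(Z(q(T(-2), O)) - 1*81530)) = 1/(1/(-140 - 1*81530)) = 1/(1/(-140 - 81530)) = 1/(1/(-81670)) = 1/(-1/81670) = -81670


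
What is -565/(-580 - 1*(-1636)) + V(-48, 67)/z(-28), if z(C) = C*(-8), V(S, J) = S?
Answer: -5539/7392 ≈ -0.74932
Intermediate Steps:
z(C) = -8*C
-565/(-580 - 1*(-1636)) + V(-48, 67)/z(-28) = -565/(-580 - 1*(-1636)) - 48/((-8*(-28))) = -565/(-580 + 1636) - 48/224 = -565/1056 - 48*1/224 = -565*1/1056 - 3/14 = -565/1056 - 3/14 = -5539/7392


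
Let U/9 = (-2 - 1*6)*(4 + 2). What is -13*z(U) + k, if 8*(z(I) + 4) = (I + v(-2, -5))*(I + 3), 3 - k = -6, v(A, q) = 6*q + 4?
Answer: -1276889/4 ≈ -3.1922e+5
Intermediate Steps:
v(A, q) = 4 + 6*q
U = -432 (U = 9*((-2 - 1*6)*(4 + 2)) = 9*((-2 - 6)*6) = 9*(-8*6) = 9*(-48) = -432)
k = 9 (k = 3 - 1*(-6) = 3 + 6 = 9)
z(I) = -4 + (-26 + I)*(3 + I)/8 (z(I) = -4 + ((I + (4 + 6*(-5)))*(I + 3))/8 = -4 + ((I + (4 - 30))*(3 + I))/8 = -4 + ((I - 26)*(3 + I))/8 = -4 + ((-26 + I)*(3 + I))/8 = -4 + (-26 + I)*(3 + I)/8)
-13*z(U) + k = -13*(-55/4 - 23/8*(-432) + (⅛)*(-432)²) + 9 = -13*(-55/4 + 1242 + (⅛)*186624) + 9 = -13*(-55/4 + 1242 + 23328) + 9 = -13*98225/4 + 9 = -1276925/4 + 9 = -1276889/4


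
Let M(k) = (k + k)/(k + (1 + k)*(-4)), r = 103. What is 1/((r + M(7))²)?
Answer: 625/6558721 ≈ 9.5293e-5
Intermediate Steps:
M(k) = 2*k/(-4 - 3*k) (M(k) = (2*k)/(k + (-4 - 4*k)) = (2*k)/(-4 - 3*k) = 2*k/(-4 - 3*k))
1/((r + M(7))²) = 1/((103 - 2*7/(4 + 3*7))²) = 1/((103 - 2*7/(4 + 21))²) = 1/((103 - 2*7/25)²) = 1/((103 - 2*7*1/25)²) = 1/((103 - 14/25)²) = 1/((2561/25)²) = 1/(6558721/625) = 625/6558721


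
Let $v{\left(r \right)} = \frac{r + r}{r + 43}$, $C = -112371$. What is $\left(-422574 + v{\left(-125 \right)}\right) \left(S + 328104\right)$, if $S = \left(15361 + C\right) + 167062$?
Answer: $- \frac{6898215545804}{41} \approx -1.6825 \cdot 10^{11}$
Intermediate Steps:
$v{\left(r \right)} = \frac{2 r}{43 + r}$
$S = 70052$ ($S = \left(15361 - 112371\right) + 167062 = -97010 + 167062 = 70052$)
$\left(-422574 + v{\left(-125 \right)}\right) \left(S + 328104\right) = \left(-422574 + 2 \left(-125\right) \frac{1}{43 - 125}\right) \left(70052 + 328104\right) = \left(-422574 + 2 \left(-125\right) \frac{1}{-82}\right) 398156 = \left(-422574 + 2 \left(-125\right) \left(- \frac{1}{82}\right)\right) 398156 = \left(-422574 + \frac{125}{41}\right) 398156 = \left(- \frac{17325409}{41}\right) 398156 = - \frac{6898215545804}{41}$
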